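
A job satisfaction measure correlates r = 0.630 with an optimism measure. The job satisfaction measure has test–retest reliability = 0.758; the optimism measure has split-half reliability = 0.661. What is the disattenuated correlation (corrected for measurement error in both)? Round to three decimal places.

0.890

r_true = r_obs / √(r_xx · r_yy) = 0.630 / √(0.758 × 0.661) = 0.630 / √0.501038 = 0.630 / 0.7078 ≈ 0.890.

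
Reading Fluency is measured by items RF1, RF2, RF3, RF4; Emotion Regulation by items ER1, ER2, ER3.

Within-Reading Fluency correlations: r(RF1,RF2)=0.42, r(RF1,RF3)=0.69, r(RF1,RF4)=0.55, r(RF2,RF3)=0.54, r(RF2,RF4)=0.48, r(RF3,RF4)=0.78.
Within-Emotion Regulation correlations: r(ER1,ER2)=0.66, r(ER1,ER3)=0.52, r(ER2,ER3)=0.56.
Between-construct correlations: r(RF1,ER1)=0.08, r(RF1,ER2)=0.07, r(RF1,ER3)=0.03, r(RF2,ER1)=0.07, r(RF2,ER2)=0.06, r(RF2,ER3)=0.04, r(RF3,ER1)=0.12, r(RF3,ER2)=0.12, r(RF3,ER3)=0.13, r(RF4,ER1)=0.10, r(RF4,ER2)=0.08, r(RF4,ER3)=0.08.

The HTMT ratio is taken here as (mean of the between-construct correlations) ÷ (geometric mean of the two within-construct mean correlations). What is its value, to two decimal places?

0.14

Mean between = 0.98/12 = 0.0817.
Mean within-RF = 3.46/6 = 0.5767; mean within-ER = 1.74/3 = 0.5800.
Geometric mean = √(0.5767 × 0.5800) = 0.5783.
HTMT = 0.0817 / 0.5783 = 0.14.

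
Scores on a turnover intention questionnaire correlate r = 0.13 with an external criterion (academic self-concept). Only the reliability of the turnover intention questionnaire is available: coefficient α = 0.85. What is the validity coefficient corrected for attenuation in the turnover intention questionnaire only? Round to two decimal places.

Single correction: r_c = r_obs / √r_xx = 0.13 / √0.85 = 0.13 / 0.9220 ≈ 0.14.

0.14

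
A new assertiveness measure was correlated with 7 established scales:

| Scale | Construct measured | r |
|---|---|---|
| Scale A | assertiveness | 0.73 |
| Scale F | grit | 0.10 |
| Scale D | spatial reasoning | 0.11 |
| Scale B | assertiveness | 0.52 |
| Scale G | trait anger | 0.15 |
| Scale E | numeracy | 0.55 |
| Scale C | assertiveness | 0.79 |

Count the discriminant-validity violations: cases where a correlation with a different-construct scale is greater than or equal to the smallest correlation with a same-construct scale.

Convergent (same construct = assertiveness): Scale A, Scale B, Scale C.
Smallest convergent = 0.52. Discriminant values: 0.10, 0.11, 0.15, 0.55; count ≥ 0.52 → 1.

1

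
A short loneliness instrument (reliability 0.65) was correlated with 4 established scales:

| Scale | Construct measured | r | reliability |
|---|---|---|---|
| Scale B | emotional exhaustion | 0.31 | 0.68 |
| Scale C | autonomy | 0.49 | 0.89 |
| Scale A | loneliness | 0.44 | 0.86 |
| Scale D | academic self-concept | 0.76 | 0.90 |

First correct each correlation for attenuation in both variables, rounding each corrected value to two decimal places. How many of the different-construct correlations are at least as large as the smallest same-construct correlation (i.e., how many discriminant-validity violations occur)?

Disattenuated r (r / √(r_scale · r_new)):
  Scale B (disc): 0.31 / √(0.68·0.65) = 0.47
  Scale C (disc): 0.49 / √(0.89·0.65) = 0.64
  Scale A (conv): 0.44 / √(0.86·0.65) = 0.59
  Scale D (disc): 0.76 / √(0.90·0.65) = 0.99
Smallest convergent = 0.59. Discriminant values: 0.47, 0.64, 0.99; count ≥ 0.59 → 2.

2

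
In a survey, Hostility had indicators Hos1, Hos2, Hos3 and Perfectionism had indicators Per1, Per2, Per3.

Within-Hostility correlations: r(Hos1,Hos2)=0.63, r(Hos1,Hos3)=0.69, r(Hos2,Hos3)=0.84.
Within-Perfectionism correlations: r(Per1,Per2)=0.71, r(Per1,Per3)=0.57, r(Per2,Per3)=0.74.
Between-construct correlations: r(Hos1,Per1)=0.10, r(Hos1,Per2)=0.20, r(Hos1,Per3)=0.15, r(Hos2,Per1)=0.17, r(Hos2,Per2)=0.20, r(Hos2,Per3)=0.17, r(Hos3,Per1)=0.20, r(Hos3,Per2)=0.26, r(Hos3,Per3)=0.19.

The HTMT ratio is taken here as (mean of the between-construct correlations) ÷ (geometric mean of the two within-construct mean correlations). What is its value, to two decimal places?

Mean between = 1.64/9 = 0.1822.
Mean within-Hos = 2.16/3 = 0.7200; mean within-Per = 2.02/3 = 0.6733.
Geometric mean = √(0.7200 × 0.6733) = 0.6963.
HTMT = 0.1822 / 0.6963 = 0.26.

0.26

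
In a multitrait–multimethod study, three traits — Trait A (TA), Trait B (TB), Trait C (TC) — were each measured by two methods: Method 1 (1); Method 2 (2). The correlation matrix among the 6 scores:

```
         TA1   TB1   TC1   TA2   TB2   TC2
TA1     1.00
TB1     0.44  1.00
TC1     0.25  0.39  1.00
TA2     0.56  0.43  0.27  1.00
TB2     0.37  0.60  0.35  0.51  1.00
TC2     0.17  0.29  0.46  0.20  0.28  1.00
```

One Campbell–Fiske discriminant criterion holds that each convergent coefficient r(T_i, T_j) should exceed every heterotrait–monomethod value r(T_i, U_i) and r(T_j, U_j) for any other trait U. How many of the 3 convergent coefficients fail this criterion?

0

Convergent coefficients and their comparison sets:
TA (methods 1·2): 0.56 vs {0.44, 0.51, 0.25, 0.20} → pass.
TB (methods 1·2): 0.60 vs {0.44, 0.51, 0.39, 0.28} → pass.
TC (methods 1·2): 0.46 vs {0.25, 0.20, 0.39, 0.28} → pass.
0 of 3 fail.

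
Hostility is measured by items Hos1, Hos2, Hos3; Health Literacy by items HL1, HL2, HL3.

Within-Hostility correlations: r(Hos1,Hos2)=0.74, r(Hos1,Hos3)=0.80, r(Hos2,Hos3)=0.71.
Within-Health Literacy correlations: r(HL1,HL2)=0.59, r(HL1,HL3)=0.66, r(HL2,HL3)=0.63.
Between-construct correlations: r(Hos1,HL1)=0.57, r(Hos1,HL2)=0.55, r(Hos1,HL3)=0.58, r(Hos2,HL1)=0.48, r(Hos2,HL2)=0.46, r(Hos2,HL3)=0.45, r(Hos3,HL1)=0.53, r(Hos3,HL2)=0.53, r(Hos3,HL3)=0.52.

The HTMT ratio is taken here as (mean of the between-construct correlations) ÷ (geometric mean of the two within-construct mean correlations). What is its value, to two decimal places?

Between-construct mean = 4.67/9 = 0.5189.
Mean within-Hos = 2.25/3 = 0.7500; mean within-HL = 1.88/3 = 0.6267.
Geometric mean = √(0.7500 × 0.6267) = 0.6856.
HTMT = 0.5189 / 0.6856 = 0.76.

0.76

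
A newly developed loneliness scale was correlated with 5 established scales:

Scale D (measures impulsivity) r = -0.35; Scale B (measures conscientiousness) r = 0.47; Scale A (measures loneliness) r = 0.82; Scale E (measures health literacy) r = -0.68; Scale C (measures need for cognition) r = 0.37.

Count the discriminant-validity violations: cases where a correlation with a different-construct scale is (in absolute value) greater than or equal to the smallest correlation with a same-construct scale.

Convergent (same construct = loneliness): Scale A.
Smallest convergent = 0.82. Discriminant |r|: 0.35, 0.47, 0.68, 0.37; count ≥ 0.82 → 0.

0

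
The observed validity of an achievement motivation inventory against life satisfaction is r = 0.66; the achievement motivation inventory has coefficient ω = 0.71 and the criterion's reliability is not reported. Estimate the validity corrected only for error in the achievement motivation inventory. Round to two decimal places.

Single correction: r_c = r_obs / √r_xx = 0.66 / √0.71 = 0.66 / 0.8426 ≈ 0.78.

0.78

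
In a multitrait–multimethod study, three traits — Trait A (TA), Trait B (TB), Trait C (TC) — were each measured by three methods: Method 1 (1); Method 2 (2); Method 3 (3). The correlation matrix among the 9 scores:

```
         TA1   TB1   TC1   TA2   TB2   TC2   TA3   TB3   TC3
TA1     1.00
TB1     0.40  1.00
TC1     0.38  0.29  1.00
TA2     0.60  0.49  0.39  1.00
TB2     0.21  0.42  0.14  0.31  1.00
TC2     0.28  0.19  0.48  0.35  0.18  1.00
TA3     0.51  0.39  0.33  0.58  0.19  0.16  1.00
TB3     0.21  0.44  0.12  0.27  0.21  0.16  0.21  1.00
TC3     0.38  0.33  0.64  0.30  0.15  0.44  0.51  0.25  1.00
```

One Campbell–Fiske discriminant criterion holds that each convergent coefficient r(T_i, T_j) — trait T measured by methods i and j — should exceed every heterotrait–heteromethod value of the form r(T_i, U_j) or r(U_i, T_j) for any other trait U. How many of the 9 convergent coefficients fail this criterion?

2

Convergent coefficients and their comparison sets:
TA (methods 1·2): 0.60 vs {0.21, 0.49, 0.28, 0.39} → pass.
TA (methods 1·3): 0.51 vs {0.21, 0.39, 0.38, 0.33} → pass.
TA (methods 2·3): 0.58 vs {0.27, 0.19, 0.30, 0.16} → pass.
TB (methods 1·2): 0.42 vs {0.49, 0.21, 0.19, 0.14} → fail.
TB (methods 1·3): 0.44 vs {0.39, 0.21, 0.33, 0.12} → pass.
TB (methods 2·3): 0.21 vs {0.19, 0.27, 0.15, 0.16} → fail.
TC (methods 1·2): 0.48 vs {0.39, 0.28, 0.14, 0.19} → pass.
TC (methods 1·3): 0.64 vs {0.33, 0.38, 0.12, 0.33} → pass.
TC (methods 2·3): 0.44 vs {0.16, 0.30, 0.16, 0.15} → pass.
2 of 9 fail.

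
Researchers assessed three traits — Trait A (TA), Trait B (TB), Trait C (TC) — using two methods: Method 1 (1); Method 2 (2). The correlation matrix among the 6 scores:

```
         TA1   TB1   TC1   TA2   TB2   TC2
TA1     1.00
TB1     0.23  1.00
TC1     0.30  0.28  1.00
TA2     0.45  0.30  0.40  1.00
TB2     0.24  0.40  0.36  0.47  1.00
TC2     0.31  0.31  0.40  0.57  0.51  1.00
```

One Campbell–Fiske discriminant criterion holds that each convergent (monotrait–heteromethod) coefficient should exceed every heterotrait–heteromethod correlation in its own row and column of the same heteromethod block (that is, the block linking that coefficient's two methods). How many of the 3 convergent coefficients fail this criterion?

Checking each validity diagonal entry against its comparison values:
TA (methods 1·2): 0.45 vs {0.24, 0.30, 0.31, 0.40} → pass.
TB (methods 1·2): 0.40 vs {0.30, 0.24, 0.31, 0.36} → pass.
TC (methods 1·2): 0.40 vs {0.40, 0.31, 0.36, 0.31} → fail.
1 of 3 fail.

1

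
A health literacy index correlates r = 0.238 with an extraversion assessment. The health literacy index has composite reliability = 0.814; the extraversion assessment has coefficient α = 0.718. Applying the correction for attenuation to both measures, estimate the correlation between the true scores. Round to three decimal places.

0.311

r_true = r_obs / √(r_xx · r_yy) = 0.238 / √(0.814 × 0.718) = 0.238 / √0.584452 = 0.238 / 0.7645 ≈ 0.311.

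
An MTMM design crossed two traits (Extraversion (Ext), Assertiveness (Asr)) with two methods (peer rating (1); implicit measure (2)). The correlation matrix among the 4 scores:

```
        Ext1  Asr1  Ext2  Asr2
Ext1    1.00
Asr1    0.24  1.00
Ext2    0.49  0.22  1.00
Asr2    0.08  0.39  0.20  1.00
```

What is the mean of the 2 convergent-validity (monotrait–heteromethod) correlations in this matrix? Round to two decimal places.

Convergent values: 0.49, 0.39; mean = 0.88/2 = 0.44.

0.44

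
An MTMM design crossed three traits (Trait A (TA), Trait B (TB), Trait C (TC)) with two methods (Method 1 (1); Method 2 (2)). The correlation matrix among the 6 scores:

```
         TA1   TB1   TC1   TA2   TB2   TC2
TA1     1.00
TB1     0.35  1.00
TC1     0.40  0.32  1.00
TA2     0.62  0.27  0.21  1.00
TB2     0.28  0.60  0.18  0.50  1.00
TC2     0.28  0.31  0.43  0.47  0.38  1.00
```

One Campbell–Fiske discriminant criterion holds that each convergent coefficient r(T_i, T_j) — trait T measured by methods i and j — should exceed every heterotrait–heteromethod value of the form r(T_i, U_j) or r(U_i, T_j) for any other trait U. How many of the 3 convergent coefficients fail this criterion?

Each convergent coefficient versus the relevant comparison correlations:
TA (methods 1·2): 0.62 vs {0.28, 0.27, 0.28, 0.21} → pass.
TB (methods 1·2): 0.60 vs {0.27, 0.28, 0.31, 0.18} → pass.
TC (methods 1·2): 0.43 vs {0.21, 0.28, 0.18, 0.31} → pass.
0 of 3 fail.

0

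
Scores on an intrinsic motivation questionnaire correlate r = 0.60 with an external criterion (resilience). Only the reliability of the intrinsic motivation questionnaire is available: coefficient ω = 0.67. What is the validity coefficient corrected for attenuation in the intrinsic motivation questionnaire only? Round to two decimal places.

Single correction: r_c = r_obs / √r_xx = 0.60 / √0.67 = 0.60 / 0.8185 ≈ 0.73.

0.73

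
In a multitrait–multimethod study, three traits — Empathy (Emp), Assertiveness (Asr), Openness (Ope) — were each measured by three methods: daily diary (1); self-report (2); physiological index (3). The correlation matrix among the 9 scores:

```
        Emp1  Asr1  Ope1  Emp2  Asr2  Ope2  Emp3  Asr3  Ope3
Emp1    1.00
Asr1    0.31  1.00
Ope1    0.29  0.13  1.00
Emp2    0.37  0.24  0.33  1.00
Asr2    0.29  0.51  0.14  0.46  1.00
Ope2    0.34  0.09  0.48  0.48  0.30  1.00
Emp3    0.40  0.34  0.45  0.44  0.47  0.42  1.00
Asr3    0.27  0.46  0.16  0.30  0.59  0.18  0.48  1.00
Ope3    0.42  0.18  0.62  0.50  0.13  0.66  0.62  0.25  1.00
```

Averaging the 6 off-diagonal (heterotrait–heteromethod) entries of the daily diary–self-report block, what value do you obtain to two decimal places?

0.24

HTHM values (method 1 × method 2): 0.29, 0.34, 0.24, 0.09, 0.33, 0.14; mean = 1.43/6 = 0.24.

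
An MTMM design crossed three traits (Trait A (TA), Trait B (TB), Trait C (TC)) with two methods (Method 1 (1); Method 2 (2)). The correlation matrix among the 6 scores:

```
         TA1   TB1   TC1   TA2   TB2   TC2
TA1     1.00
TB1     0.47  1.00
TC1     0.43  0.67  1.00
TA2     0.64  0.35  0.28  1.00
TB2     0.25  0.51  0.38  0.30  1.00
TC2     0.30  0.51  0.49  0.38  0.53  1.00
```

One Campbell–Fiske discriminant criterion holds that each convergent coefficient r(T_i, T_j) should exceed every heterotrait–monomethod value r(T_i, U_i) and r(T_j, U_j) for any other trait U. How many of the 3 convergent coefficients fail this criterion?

2

Checking each validity diagonal entry against its comparison values:
TA (methods 1·2): 0.64 vs {0.47, 0.30, 0.43, 0.38} → pass.
TB (methods 1·2): 0.51 vs {0.47, 0.30, 0.67, 0.53} → fail.
TC (methods 1·2): 0.49 vs {0.43, 0.38, 0.67, 0.53} → fail.
2 of 3 fail.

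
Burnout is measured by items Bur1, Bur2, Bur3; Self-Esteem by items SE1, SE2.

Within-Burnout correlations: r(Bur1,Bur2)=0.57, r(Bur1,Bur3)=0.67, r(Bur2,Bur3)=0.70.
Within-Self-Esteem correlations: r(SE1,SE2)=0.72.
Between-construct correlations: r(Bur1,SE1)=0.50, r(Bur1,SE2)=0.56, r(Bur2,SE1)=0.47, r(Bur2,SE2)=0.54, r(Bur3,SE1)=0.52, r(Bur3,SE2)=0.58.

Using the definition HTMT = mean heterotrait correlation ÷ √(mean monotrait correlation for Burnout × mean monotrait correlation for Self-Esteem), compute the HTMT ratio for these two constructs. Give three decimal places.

0.774

Between-construct mean = 3.17/6 = 0.5283.
Mean within-Bur = 1.94/3 = 0.6467; mean within-SE = 0.72/1 = 0.7200.
Geometric mean = √(0.6467 × 0.7200) = 0.6824.
HTMT = 0.5283 / 0.6824 = 0.774.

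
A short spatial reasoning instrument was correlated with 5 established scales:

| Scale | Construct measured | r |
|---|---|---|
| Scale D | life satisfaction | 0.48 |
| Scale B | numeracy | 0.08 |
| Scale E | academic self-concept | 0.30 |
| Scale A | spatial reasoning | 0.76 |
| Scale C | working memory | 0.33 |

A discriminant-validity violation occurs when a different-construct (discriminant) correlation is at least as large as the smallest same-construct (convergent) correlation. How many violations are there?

Convergent (same construct = spatial reasoning): Scale A.
Smallest convergent = 0.76. Discriminant values: 0.48, 0.08, 0.30, 0.33; count ≥ 0.76 → 0.

0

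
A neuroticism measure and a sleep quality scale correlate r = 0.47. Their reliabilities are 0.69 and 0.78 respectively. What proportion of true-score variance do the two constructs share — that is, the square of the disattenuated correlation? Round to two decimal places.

0.41

Disattenuated r = 0.47 / √(0.69 × 0.78) = 0.47 / 0.7336 = 0.6407.
Shared true-score variance = 0.6407² = 0.4105 ≈ 0.41.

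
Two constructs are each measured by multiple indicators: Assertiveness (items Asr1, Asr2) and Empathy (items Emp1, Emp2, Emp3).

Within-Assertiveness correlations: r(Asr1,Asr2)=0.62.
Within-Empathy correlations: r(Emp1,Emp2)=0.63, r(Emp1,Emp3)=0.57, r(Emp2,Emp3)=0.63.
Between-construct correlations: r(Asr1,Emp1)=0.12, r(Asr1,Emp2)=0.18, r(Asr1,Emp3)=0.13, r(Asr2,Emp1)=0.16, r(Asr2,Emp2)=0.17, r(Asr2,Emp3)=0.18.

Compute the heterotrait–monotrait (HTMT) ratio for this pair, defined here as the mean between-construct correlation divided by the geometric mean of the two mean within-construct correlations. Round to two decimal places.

0.25

Between-construct mean = 0.94/6 = 0.1567.
Mean within-Asr = 0.62/1 = 0.6200; mean within-Emp = 1.83/3 = 0.6100.
Geometric mean = √(0.6200 × 0.6100) = 0.6150.
HTMT = 0.1567 / 0.6150 = 0.25.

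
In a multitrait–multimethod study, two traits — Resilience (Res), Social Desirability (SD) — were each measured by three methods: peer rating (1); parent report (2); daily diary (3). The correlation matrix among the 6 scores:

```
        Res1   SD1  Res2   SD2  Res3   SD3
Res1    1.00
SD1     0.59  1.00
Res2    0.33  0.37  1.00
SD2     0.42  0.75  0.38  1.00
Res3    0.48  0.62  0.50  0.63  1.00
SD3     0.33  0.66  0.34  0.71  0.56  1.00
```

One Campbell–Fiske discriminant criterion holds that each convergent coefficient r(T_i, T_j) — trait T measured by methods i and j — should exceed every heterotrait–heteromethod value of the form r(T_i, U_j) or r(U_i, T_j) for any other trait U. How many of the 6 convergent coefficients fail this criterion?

3

Each convergent coefficient versus the relevant comparison correlations:
Res (methods 1·2): 0.33 vs {0.42, 0.37} → fail.
Res (methods 1·3): 0.48 vs {0.33, 0.62} → fail.
Res (methods 2·3): 0.50 vs {0.34, 0.63} → fail.
SD (methods 1·2): 0.75 vs {0.37, 0.42} → pass.
SD (methods 1·3): 0.66 vs {0.62, 0.33} → pass.
SD (methods 2·3): 0.71 vs {0.63, 0.34} → pass.
3 of 6 fail.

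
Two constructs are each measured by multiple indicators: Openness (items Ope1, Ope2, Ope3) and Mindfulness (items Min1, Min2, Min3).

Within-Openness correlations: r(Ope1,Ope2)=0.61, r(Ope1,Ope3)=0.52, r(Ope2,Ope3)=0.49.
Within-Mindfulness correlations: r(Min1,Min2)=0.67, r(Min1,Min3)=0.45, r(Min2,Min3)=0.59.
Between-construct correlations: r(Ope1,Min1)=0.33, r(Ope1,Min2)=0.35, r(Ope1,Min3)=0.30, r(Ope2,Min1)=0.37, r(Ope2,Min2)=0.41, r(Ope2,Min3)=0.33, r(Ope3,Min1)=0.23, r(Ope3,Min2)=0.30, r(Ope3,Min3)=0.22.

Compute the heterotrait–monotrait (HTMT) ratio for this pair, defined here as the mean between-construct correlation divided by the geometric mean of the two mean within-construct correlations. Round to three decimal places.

0.569

Mean heterotrait r = 2.84/9 = 0.3156.
Mean within-Ope = 1.62/3 = 0.5400; mean within-Min = 1.71/3 = 0.5700.
Geometric mean = √(0.5400 × 0.5700) = 0.5548.
HTMT = 0.3156 / 0.5548 = 0.569.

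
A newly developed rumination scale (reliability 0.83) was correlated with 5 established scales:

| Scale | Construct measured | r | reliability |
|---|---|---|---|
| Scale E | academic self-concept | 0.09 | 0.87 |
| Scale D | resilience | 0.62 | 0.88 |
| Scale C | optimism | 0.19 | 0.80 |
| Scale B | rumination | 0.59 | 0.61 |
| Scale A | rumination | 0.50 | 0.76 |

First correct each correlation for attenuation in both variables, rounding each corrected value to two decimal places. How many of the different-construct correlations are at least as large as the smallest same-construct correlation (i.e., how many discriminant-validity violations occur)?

Disattenuated r (r / √(r_scale · r_new)):
  Scale E (disc): 0.09 / √(0.87·0.83) = 0.11
  Scale D (disc): 0.62 / √(0.88·0.83) = 0.73
  Scale C (disc): 0.19 / √(0.80·0.83) = 0.23
  Scale B (conv): 0.59 / √(0.61·0.83) = 0.83
  Scale A (conv): 0.50 / √(0.76·0.83) = 0.63
Smallest convergent = 0.63. Discriminant values: 0.11, 0.73, 0.23; count ≥ 0.63 → 1.

1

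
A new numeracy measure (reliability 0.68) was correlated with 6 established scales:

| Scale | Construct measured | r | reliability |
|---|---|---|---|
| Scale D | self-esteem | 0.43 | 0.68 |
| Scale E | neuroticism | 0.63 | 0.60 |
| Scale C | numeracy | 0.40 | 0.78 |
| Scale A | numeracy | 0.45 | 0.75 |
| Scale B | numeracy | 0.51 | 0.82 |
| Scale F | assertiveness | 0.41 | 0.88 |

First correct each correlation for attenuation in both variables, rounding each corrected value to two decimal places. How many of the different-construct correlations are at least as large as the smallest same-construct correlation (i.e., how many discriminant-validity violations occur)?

2

Disattenuated r (r / √(r_scale · r_new)):
  Scale D (disc): 0.43 / √(0.68·0.68) = 0.63
  Scale E (disc): 0.63 / √(0.60·0.68) = 0.99
  Scale C (conv): 0.40 / √(0.78·0.68) = 0.55
  Scale A (conv): 0.45 / √(0.75·0.68) = 0.63
  Scale B (conv): 0.51 / √(0.82·0.68) = 0.68
  Scale F (disc): 0.41 / √(0.88·0.68) = 0.53
Smallest convergent = 0.55. Discriminant values: 0.63, 0.99, 0.53; count ≥ 0.55 → 2.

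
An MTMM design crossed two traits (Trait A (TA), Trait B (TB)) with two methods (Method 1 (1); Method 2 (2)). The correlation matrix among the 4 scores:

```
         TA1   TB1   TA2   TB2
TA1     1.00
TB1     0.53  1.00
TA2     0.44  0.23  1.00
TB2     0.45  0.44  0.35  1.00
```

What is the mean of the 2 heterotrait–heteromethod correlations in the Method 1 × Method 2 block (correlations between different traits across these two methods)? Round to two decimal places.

0.34

HTHM values (method 1 × method 2): 0.45, 0.23; mean = 0.68/2 = 0.34.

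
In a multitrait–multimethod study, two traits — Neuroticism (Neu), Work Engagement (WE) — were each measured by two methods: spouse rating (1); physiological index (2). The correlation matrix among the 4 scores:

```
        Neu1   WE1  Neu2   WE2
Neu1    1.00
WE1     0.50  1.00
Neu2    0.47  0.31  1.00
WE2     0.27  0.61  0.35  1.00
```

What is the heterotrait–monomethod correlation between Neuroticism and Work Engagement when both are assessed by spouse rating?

Different traits, same method: r(Neu1, WE1) = 0.50.

0.50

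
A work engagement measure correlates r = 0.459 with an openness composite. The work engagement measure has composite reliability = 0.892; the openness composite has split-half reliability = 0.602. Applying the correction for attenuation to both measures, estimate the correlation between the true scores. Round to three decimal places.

0.626

r_true = r_obs / √(r_xx · r_yy) = 0.459 / √(0.892 × 0.602) = 0.459 / √0.536984 = 0.459 / 0.7328 ≈ 0.626.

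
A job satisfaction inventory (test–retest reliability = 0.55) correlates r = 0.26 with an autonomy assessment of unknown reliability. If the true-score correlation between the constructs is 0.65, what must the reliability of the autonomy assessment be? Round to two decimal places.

0.29

r_true = r_obs / √(r_xx · r_yy) ⇒ 0.65 = 0.26 / √(0.55 · r_yy).
√(0.55 · r_yy) = 0.26 / 0.65 = 0.4000; 0.55 · r_yy = 0.1600; r_yy = 0.1600 / 0.55 ≈ 0.29.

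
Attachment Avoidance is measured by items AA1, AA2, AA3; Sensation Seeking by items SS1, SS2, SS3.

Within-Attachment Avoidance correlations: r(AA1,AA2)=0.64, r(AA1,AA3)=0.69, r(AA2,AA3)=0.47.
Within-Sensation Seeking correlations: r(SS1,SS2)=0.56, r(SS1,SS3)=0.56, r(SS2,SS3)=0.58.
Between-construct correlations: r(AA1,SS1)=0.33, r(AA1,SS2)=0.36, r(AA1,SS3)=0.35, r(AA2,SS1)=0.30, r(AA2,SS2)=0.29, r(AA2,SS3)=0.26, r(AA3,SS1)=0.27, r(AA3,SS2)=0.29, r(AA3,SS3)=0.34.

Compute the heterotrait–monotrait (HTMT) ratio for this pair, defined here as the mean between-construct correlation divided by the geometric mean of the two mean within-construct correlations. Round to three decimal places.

Mean between = 2.79/9 = 0.3100.
Mean within-AA = 1.80/3 = 0.6000; mean within-SS = 1.70/3 = 0.5667.
Geometric mean = √(0.6000 × 0.5667) = 0.5831.
HTMT = 0.3100 / 0.5831 = 0.532.

0.532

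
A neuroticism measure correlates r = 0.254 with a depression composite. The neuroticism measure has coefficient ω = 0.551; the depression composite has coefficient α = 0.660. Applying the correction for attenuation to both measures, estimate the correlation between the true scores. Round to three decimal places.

r_true = r_obs / √(r_xx · r_yy) = 0.254 / √(0.551 × 0.660) = 0.254 / √0.363660 = 0.254 / 0.6030 ≈ 0.421.

0.421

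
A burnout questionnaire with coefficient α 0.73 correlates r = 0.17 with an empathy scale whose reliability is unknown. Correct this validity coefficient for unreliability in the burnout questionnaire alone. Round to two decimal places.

0.20

Single correction: r_c = r_obs / √r_xx = 0.17 / √0.73 = 0.17 / 0.8544 ≈ 0.20.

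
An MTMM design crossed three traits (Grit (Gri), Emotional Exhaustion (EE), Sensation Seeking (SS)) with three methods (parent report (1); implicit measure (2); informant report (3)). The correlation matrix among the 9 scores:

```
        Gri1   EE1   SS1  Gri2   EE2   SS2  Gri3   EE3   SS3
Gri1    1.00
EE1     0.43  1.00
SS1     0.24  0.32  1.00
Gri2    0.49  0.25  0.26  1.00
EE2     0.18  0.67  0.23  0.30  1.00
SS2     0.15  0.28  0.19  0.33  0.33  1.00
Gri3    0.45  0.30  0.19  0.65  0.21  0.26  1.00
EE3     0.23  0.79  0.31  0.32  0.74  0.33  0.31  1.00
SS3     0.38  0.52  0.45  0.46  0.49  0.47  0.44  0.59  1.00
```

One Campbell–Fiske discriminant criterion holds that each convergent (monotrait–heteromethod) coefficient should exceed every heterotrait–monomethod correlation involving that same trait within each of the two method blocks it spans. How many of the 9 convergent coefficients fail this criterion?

Checking each validity diagonal entry against its comparison values:
Gri (methods 1·2): 0.49 vs {0.43, 0.30, 0.24, 0.33} → pass.
Gri (methods 1·3): 0.45 vs {0.43, 0.31, 0.24, 0.44} → pass.
Gri (methods 2·3): 0.65 vs {0.30, 0.31, 0.33, 0.44} → pass.
EE (methods 1·2): 0.67 vs {0.43, 0.30, 0.32, 0.33} → pass.
EE (methods 1·3): 0.79 vs {0.43, 0.31, 0.32, 0.59} → pass.
EE (methods 2·3): 0.74 vs {0.30, 0.31, 0.33, 0.59} → pass.
SS (methods 1·2): 0.19 vs {0.24, 0.33, 0.32, 0.33} → fail.
SS (methods 1·3): 0.45 vs {0.24, 0.44, 0.32, 0.59} → fail.
SS (methods 2·3): 0.47 vs {0.33, 0.44, 0.33, 0.59} → fail.
3 of 9 fail.

3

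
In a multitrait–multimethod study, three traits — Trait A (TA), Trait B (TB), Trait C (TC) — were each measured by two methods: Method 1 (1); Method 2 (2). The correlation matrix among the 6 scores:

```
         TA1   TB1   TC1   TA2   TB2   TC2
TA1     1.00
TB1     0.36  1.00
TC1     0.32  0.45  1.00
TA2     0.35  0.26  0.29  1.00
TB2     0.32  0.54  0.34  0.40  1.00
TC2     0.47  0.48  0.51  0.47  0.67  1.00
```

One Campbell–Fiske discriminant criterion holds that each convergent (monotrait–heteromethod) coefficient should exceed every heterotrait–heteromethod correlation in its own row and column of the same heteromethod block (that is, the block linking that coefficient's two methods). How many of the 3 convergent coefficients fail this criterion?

Each convergent coefficient versus the relevant comparison correlations:
TA (methods 1·2): 0.35 vs {0.32, 0.26, 0.47, 0.29} → fail.
TB (methods 1·2): 0.54 vs {0.26, 0.32, 0.48, 0.34} → pass.
TC (methods 1·2): 0.51 vs {0.29, 0.47, 0.34, 0.48} → pass.
1 of 3 fail.

1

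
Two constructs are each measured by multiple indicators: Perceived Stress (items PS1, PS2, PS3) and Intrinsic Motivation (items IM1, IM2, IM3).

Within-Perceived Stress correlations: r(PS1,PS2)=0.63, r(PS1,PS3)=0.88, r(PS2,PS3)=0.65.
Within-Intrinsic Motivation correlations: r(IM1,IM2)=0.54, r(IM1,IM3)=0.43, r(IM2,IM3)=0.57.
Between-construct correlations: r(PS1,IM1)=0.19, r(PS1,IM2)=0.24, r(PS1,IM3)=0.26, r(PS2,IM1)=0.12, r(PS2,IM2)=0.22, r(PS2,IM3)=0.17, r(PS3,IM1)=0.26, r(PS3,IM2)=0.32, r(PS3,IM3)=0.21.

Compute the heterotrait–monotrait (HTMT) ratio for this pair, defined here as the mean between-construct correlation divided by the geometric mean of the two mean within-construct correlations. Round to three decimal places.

0.364

Mean between = 1.99/9 = 0.2211.
Mean within-PS = 2.16/3 = 0.7200; mean within-IM = 1.54/3 = 0.5133.
Geometric mean = √(0.7200 × 0.5133) = 0.6079.
HTMT = 0.2211 / 0.6079 = 0.364.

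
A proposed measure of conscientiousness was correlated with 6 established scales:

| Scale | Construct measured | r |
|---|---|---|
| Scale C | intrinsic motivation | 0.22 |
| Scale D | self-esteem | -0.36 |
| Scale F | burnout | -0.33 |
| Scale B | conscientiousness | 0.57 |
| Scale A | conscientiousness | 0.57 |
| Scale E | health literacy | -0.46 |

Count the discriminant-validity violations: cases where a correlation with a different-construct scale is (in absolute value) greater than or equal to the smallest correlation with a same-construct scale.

0

Convergent (same construct = conscientiousness): Scale B, Scale A.
Smallest convergent = 0.57. Discriminant |r|: 0.22, 0.36, 0.33, 0.46; count ≥ 0.57 → 0.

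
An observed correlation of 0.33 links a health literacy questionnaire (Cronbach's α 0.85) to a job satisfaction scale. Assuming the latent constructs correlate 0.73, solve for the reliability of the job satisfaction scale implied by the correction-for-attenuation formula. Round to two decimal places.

0.24

r_true = r_obs / √(r_xx · r_yy) ⇒ 0.73 = 0.33 / √(0.85 · r_yy).
√(0.85 · r_yy) = 0.33 / 0.73 = 0.4521; 0.85 · r_yy = 0.2044; r_yy = 0.2044 / 0.85 ≈ 0.24.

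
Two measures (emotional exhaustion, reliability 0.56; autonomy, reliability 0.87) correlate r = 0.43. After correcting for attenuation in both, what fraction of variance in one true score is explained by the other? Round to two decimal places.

Disattenuated r = 0.43 / √(0.56 × 0.87) = 0.43 / 0.6980 = 0.6160.
Shared true-score variance = 0.6160² = 0.3795 ≈ 0.38.

0.38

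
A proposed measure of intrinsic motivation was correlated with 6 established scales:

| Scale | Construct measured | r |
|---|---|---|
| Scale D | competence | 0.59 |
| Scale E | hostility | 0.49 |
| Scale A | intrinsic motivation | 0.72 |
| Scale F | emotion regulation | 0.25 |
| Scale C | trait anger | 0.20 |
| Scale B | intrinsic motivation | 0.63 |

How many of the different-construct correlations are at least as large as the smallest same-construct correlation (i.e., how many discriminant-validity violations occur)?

0

Convergent (same construct = intrinsic motivation): Scale A, Scale B.
Smallest convergent = 0.63. Discriminant values: 0.59, 0.49, 0.25, 0.20; count ≥ 0.63 → 0.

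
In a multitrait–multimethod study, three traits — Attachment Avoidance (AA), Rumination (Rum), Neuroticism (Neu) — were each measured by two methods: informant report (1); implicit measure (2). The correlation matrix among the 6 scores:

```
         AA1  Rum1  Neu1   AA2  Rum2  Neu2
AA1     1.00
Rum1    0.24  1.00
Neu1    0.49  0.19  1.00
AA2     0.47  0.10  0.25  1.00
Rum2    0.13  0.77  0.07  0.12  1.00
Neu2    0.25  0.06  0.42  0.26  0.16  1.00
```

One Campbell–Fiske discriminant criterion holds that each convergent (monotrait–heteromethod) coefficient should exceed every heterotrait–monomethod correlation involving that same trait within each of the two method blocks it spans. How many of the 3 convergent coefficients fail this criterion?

2

Convergent coefficients and their comparison sets:
AA (methods 1·2): 0.47 vs {0.24, 0.12, 0.49, 0.26} → fail.
Rum (methods 1·2): 0.77 vs {0.24, 0.12, 0.19, 0.16} → pass.
Neu (methods 1·2): 0.42 vs {0.49, 0.26, 0.19, 0.16} → fail.
2 of 3 fail.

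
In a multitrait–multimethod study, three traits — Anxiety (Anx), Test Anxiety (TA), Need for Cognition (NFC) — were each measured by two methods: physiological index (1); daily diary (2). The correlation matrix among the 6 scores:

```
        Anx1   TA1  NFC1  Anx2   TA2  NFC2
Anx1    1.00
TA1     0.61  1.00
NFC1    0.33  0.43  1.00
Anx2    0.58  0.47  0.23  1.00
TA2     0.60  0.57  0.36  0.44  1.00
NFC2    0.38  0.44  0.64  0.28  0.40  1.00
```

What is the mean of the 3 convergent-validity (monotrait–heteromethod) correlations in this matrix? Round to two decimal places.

0.60

Convergent values: 0.58, 0.57, 0.64; mean = 1.79/3 = 0.60.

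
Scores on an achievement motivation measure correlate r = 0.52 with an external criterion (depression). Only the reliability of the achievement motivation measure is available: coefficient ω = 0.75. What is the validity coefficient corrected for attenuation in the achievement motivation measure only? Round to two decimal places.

Single correction: r_c = r_obs / √r_xx = 0.52 / √0.75 = 0.52 / 0.8660 ≈ 0.60.

0.60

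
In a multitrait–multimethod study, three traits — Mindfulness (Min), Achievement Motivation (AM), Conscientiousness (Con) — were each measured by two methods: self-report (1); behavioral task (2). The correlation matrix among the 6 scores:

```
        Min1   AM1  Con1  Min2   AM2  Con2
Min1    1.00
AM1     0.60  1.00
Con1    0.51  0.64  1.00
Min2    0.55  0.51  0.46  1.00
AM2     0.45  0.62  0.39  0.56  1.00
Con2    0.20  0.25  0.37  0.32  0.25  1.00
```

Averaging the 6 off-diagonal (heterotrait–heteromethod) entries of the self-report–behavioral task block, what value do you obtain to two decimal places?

HTHM values (method 1 × method 2): 0.45, 0.20, 0.51, 0.25, 0.46, 0.39; mean = 2.26/6 = 0.38.

0.38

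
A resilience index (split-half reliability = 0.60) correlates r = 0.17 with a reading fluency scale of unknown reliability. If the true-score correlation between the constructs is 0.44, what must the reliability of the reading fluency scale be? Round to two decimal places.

0.25

r_true = r_obs / √(r_xx · r_yy) ⇒ 0.44 = 0.17 / √(0.60 · r_yy).
√(0.60 · r_yy) = 0.17 / 0.44 = 0.3864; 0.60 · r_yy = 0.1493; r_yy = 0.1493 / 0.60 ≈ 0.25.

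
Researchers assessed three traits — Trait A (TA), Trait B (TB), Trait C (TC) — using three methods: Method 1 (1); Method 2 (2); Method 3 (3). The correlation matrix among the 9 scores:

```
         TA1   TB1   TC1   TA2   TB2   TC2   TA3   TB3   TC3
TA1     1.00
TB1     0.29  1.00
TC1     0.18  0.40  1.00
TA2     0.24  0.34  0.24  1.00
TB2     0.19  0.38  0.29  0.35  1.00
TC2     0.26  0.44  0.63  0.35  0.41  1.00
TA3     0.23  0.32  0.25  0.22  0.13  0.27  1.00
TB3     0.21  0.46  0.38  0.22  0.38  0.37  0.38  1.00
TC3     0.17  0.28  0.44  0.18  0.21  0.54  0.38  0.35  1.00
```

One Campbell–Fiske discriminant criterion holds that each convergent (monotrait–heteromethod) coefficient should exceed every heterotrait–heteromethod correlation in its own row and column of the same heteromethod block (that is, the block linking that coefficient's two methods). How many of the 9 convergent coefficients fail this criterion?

Each convergent coefficient versus the relevant comparison correlations:
TA (methods 1·2): 0.24 vs {0.19, 0.34, 0.26, 0.24} → fail.
TA (methods 1·3): 0.23 vs {0.21, 0.32, 0.17, 0.25} → fail.
TA (methods 2·3): 0.22 vs {0.22, 0.13, 0.18, 0.27} → fail.
TB (methods 1·2): 0.38 vs {0.34, 0.19, 0.44, 0.29} → fail.
TB (methods 1·3): 0.46 vs {0.32, 0.21, 0.28, 0.38} → pass.
TB (methods 2·3): 0.38 vs {0.13, 0.22, 0.21, 0.37} → pass.
TC (methods 1·2): 0.63 vs {0.24, 0.26, 0.29, 0.44} → pass.
TC (methods 1·3): 0.44 vs {0.25, 0.17, 0.38, 0.28} → pass.
TC (methods 2·3): 0.54 vs {0.27, 0.18, 0.37, 0.21} → pass.
4 of 9 fail.

4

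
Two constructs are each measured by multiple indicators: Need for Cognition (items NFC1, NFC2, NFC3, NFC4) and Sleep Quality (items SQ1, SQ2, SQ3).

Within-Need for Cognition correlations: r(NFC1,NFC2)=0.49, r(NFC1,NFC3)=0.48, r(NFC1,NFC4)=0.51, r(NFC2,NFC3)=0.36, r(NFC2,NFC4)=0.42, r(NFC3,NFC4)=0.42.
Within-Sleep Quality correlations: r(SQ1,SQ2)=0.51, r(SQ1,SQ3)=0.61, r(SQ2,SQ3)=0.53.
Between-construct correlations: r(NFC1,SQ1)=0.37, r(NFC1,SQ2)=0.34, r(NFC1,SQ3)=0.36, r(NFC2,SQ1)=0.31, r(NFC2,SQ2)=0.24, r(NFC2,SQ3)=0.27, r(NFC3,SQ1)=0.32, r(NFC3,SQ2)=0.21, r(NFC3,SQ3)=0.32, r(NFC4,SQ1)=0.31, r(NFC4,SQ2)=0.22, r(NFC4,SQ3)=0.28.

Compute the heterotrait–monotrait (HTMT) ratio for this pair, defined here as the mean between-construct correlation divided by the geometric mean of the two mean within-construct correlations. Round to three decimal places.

Mean heterotrait r = 3.55/12 = 0.2958.
Mean within-NFC = 2.68/6 = 0.4467; mean within-SQ = 1.65/3 = 0.5500.
Geometric mean = √(0.4467 × 0.5500) = 0.4957.
HTMT = 0.2958 / 0.4957 = 0.597.

0.597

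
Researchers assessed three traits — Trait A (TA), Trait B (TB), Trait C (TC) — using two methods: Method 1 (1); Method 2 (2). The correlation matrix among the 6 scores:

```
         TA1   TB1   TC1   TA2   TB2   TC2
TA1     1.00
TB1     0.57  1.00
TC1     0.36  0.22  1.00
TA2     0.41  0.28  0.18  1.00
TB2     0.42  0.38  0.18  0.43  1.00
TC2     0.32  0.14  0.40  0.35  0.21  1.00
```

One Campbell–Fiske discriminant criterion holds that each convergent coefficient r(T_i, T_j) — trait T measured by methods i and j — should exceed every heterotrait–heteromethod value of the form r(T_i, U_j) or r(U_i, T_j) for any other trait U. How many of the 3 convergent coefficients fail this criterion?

Each convergent coefficient versus the relevant comparison correlations:
TA (methods 1·2): 0.41 vs {0.42, 0.28, 0.32, 0.18} → fail.
TB (methods 1·2): 0.38 vs {0.28, 0.42, 0.14, 0.18} → fail.
TC (methods 1·2): 0.40 vs {0.18, 0.32, 0.18, 0.14} → pass.
2 of 3 fail.

2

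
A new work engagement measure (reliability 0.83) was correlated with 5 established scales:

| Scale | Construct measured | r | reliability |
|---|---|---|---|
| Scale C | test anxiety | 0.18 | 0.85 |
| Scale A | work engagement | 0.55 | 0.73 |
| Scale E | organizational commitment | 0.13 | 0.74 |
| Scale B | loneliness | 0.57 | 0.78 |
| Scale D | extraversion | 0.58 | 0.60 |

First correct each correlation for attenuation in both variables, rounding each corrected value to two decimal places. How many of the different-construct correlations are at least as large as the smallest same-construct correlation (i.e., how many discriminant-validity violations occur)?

2

Disattenuated r (r / √(r_scale · r_new)):
  Scale C (disc): 0.18 / √(0.85·0.83) = 0.21
  Scale A (conv): 0.55 / √(0.73·0.83) = 0.71
  Scale E (disc): 0.13 / √(0.74·0.83) = 0.17
  Scale B (disc): 0.57 / √(0.78·0.83) = 0.71
  Scale D (disc): 0.58 / √(0.60·0.83) = 0.82
Smallest convergent = 0.71. Discriminant values: 0.21, 0.17, 0.71, 0.82; count ≥ 0.71 → 2.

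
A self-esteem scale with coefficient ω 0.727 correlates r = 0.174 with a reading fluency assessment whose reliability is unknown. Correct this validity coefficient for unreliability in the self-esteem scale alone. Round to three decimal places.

0.204

Single correction: r_c = r_obs / √r_xx = 0.174 / √0.727 = 0.174 / 0.8526 ≈ 0.204.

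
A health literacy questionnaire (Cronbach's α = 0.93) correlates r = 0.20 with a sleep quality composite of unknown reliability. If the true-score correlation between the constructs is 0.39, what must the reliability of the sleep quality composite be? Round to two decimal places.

r_true = r_obs / √(r_xx · r_yy) ⇒ 0.39 = 0.20 / √(0.93 · r_yy).
√(0.93 · r_yy) = 0.20 / 0.39 = 0.5128; 0.93 · r_yy = 0.2630; r_yy = 0.2630 / 0.93 ≈ 0.28.

0.28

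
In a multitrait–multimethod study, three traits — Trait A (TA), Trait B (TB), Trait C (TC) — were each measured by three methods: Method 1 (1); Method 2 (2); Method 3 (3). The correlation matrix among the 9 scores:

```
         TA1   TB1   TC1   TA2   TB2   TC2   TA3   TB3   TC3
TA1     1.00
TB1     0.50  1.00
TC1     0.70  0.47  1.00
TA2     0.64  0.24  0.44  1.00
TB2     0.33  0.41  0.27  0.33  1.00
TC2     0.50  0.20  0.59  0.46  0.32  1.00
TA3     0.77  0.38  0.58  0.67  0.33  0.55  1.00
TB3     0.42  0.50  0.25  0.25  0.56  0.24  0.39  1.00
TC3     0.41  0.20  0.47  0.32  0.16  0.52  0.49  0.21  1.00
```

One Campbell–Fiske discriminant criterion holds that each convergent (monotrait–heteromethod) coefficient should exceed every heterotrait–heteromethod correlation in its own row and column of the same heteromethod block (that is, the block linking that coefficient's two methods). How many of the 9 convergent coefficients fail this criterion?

Checking each validity diagonal entry against its comparison values:
TA (methods 1·2): 0.64 vs {0.33, 0.24, 0.50, 0.44} → pass.
TA (methods 1·3): 0.77 vs {0.42, 0.38, 0.41, 0.58} → pass.
TA (methods 2·3): 0.67 vs {0.25, 0.33, 0.32, 0.55} → pass.
TB (methods 1·2): 0.41 vs {0.24, 0.33, 0.20, 0.27} → pass.
TB (methods 1·3): 0.50 vs {0.38, 0.42, 0.20, 0.25} → pass.
TB (methods 2·3): 0.56 vs {0.33, 0.25, 0.16, 0.24} → pass.
TC (methods 1·2): 0.59 vs {0.44, 0.50, 0.27, 0.20} → pass.
TC (methods 1·3): 0.47 vs {0.58, 0.41, 0.25, 0.20} → fail.
TC (methods 2·3): 0.52 vs {0.55, 0.32, 0.24, 0.16} → fail.
2 of 9 fail.

2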